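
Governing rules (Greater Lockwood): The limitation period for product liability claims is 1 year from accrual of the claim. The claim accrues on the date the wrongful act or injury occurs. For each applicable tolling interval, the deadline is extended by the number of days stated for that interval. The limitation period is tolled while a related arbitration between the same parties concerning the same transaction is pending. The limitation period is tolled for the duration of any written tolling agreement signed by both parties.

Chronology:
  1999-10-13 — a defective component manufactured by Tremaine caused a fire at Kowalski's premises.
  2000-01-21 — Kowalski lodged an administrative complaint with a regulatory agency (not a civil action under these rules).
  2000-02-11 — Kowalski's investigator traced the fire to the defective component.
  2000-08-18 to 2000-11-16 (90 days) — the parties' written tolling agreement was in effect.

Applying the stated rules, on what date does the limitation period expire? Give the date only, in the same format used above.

2001-01-11

Accrual is governed by the date of the act, so the period began to run on 1999-10-13; the later discovery on 2000-02-11 is irrelevant under the stated rule.
Adding the 1 year base period to 1999-10-13 gives a deadline of 2000-10-13, before any tolling.
Because the written tolling agreement ran from 2000-08-18 to 2000-11-16, the deadline is extended by 90 days to 2001-01-11.
The other events in the timeline have no effect on the limitation period under the stated rules.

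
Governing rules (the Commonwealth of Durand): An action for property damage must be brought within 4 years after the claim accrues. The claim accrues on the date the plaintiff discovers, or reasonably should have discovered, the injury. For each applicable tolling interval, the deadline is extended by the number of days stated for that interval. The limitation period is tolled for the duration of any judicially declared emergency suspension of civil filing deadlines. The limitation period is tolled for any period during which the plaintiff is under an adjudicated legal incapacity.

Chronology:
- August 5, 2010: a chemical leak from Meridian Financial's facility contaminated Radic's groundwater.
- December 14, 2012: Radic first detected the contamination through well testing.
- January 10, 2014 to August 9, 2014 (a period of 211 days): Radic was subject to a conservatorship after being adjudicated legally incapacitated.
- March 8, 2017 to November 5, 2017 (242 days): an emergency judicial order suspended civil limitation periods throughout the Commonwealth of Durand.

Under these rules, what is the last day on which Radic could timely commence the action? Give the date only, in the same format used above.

March 12, 2018

Under the discovery rule, the claim accrued on December 14, 2012, when Radic discovered the injury — not on the August 5, 2010 date of the underlying act.
Adding the 4 years base period to December 14, 2012 gives a deadline of December 14, 2016, before any tolling.
The plaintiff's legal incapacity from January 10, 2014 to August 9, 2014 tolled the period for 211 days, extending the deadline to July 13, 2017.
Because the emergency suspension of filing deadlines ran from March 8, 2017 to November 5, 2017, the deadline is extended by 242 days to March 12, 2018.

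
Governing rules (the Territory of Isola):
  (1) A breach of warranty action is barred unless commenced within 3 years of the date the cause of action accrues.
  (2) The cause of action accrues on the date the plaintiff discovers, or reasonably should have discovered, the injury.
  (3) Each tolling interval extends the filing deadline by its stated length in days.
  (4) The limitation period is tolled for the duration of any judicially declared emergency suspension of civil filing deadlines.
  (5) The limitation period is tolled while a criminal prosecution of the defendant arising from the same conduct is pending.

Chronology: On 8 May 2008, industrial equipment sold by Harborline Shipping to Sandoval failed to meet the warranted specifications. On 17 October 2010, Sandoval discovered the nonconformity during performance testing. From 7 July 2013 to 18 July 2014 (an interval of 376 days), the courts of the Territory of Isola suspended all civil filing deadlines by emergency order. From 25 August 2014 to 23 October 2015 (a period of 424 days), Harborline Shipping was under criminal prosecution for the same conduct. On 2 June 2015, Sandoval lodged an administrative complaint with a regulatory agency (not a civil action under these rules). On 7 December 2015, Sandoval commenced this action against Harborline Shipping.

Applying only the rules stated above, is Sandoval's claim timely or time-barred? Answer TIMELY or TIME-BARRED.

The claim did not accrue until Sandoval discovered the injury on 17 October 2010; the 8 May 2008 act date does not start the clock under the stated rule.
The untolled deadline — 3 years after 17 October 2010 — is 17 October 2013.
The period was tolled for 376 days by the emergency suspension of filing deadlines (7 July 2013 to 18 July 2014), pushing the deadline to 28 October 2014.
The pending criminal prosecution from 25 August 2014 to 23 October 2015 tolled the period for 424 days, extending the deadline to 26 December 2015.
None of the other events listed affects the running of the period under the stated rules.
Sandoval filed on 7 December 2015, before the 26 December 2015 deadline, so the action is timely.

TIMELY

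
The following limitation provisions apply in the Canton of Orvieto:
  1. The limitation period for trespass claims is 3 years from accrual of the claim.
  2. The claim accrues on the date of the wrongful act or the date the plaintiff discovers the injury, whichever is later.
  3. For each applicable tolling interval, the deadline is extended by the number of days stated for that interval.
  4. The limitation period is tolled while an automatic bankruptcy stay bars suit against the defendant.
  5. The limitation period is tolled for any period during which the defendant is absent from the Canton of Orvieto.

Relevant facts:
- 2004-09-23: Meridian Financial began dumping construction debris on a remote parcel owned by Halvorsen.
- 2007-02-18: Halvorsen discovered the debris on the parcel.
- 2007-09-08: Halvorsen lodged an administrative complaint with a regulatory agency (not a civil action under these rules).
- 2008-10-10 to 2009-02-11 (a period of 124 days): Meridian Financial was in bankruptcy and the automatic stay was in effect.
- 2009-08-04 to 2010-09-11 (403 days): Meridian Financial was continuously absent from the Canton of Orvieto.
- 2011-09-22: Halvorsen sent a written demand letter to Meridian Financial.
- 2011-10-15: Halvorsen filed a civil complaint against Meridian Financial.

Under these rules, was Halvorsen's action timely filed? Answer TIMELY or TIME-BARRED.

TIME-BARRED

Because discovery on 2007-02-18 post-dates the 2004-09-23 act, accrual under the later-of rule falls on 2007-02-18.
3 years from 2007-02-18 is 2010-02-18.
Because the automatic bankruptcy stay ran from 2008-10-10 to 2009-02-11, the deadline is extended by 124 days to 2010-06-22.
The period was tolled for 403 days by the defendant's absence from the jurisdiction (2009-08-04 to 2010-09-11), pushing the deadline to 2011-07-30.
Nothing else in the chronology tolls or restarts the period.
The 2011-10-15 filing falls after the 2011-07-30 deadline; the claim is time-barred.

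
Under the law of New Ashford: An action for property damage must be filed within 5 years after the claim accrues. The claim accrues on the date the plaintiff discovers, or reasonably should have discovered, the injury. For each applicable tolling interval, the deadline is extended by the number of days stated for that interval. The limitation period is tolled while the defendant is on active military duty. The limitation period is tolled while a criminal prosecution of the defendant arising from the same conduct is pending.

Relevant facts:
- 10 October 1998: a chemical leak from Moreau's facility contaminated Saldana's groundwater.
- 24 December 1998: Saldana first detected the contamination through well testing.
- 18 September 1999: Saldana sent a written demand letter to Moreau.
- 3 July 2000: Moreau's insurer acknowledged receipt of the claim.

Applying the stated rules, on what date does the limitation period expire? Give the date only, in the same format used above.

Accrual is tied to discovery, so the period began on 24 December 1998 rather than on 10 October 1998 when the act occurred.
Adding the 5 years base period to 24 December 1998 gives a deadline of 24 December 2003, before any tolling.
None of the other events listed affects the running of the period under the stated rules.

24 December 2003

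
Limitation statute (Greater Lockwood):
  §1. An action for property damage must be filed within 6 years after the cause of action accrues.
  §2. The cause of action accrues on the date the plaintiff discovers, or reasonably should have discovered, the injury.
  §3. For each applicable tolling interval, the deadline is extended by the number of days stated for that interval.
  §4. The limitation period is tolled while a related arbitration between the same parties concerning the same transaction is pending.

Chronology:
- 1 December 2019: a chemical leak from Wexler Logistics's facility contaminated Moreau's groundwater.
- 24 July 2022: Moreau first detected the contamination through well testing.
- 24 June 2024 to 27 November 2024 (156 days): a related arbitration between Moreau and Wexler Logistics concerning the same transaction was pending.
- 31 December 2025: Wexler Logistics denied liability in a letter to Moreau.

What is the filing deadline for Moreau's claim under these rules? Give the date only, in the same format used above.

Accrual is tied to discovery, so the period began on 24 July 2022 rather than on 1 December 2019 when the act occurred.
6 years from 24 July 2022 is 24 July 2028.
The pending related arbitration from 24 June 2024 to 27 November 2024 tolled the period for 156 days, extending the deadline to 27 December 2028.
None of the other events listed affects the running of the period under the stated rules.

27 December 2028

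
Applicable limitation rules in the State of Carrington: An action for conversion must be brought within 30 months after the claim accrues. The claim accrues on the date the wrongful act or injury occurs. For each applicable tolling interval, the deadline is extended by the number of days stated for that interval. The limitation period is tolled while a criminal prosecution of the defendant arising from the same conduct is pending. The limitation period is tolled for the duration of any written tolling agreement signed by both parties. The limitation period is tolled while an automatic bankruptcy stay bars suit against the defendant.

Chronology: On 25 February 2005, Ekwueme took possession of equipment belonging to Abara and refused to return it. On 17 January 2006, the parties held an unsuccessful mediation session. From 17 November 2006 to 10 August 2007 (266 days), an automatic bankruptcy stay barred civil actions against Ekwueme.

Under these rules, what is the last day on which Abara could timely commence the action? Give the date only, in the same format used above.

17 May 2008

The claim accrued on 25 February 2005, when the wrongful act occurred.
30 months from 25 February 2005 is 25 August 2007.
Because the automatic bankruptcy stay ran from 17 November 2006 to 10 August 2007, the deadline is extended by 266 days to 17 May 2008.
The other events in the timeline have no effect on the limitation period under the stated rules.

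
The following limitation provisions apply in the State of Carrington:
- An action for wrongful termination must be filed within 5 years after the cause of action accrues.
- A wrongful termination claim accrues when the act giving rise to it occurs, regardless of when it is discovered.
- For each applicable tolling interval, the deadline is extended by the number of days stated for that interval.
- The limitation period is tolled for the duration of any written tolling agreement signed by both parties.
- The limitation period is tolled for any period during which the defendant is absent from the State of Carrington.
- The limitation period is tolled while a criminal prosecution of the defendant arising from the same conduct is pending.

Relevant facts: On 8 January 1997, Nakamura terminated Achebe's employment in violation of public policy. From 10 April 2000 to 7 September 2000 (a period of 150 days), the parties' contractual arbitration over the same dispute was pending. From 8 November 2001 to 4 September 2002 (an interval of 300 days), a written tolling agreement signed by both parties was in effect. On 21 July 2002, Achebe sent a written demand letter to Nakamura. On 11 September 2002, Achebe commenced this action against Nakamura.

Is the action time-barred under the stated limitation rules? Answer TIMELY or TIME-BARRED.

TIMELY

The claim accrued on 8 January 1997, when the wrongful act occurred.
The untolled deadline — 5 years after 8 January 1997 — is 8 January 2002.
The written tolling agreement from 8 November 2001 to 4 September 2002 tolled the period for 300 days, extending the deadline to 4 November 2002.
No stated provision tolls the period for a pending arbitration, so the interval from 10 April 2000 to 7 September 2000 has no effect on the deadline.
The other events in the timeline have no effect on the limitation period under the stated rules.
Filing on 11 September 2002 beat the 4 November 2002 deadline — the action is timely.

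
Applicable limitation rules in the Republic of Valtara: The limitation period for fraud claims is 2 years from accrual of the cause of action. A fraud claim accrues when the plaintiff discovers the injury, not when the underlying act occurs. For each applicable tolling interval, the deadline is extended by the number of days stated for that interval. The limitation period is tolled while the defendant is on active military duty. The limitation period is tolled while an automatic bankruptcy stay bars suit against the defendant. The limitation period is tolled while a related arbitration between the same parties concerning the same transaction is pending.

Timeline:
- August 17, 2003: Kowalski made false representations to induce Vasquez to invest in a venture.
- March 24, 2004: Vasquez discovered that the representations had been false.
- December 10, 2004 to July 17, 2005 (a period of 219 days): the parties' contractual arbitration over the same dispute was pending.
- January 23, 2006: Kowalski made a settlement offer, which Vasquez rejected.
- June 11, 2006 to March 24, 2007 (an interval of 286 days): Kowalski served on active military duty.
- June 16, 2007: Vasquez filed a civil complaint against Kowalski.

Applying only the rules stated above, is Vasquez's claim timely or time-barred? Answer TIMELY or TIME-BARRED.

Under the discovery rule, the claim accrued on March 24, 2004, when Vasquez discovered the injury — not on the August 17, 2003 date of the underlying act.
The untolled deadline — 2 years after March 24, 2004 — is March 24, 2006.
The pending related arbitration from December 10, 2004 to July 17, 2005 tolled the period for 219 days, extending the deadline to October 29, 2006.
Because the defendant's active military service ran from June 11, 2006 to March 24, 2007, the deadline is extended by 286 days to August 11, 2007.
Nothing else in the chronology tolls or restarts the period.
The June 16, 2007 filing precedes the August 11, 2007 deadline; the claim is timely.

TIMELY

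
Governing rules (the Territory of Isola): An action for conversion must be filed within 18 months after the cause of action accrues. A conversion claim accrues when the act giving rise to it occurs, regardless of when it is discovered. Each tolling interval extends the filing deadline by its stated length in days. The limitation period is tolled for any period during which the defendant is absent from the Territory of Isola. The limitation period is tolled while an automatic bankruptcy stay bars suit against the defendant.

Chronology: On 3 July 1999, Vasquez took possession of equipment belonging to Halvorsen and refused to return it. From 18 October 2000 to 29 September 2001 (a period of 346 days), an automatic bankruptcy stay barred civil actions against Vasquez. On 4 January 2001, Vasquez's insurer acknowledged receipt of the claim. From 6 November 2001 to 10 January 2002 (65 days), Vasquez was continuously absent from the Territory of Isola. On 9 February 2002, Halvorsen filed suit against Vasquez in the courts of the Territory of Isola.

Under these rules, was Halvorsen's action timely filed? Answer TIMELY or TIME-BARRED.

TIMELY

The cause of action accrued on 3 July 1999, the date of the act.
The untolled deadline — 18 months after 3 July 1999 — is 3 January 2001.
The period was tolled for 346 days by the automatic bankruptcy stay (18 October 2000 to 29 September 2001), pushing the deadline to 15 December 2001.
The defendant's absence from the jurisdiction from 6 November 2001 to 10 January 2002 tolled the period for 65 days, extending the deadline to 18 February 2002.
The other events in the timeline have no effect on the limitation period under the stated rules.
Filing on 9 February 2002 beat the 18 February 2002 deadline — the action is timely.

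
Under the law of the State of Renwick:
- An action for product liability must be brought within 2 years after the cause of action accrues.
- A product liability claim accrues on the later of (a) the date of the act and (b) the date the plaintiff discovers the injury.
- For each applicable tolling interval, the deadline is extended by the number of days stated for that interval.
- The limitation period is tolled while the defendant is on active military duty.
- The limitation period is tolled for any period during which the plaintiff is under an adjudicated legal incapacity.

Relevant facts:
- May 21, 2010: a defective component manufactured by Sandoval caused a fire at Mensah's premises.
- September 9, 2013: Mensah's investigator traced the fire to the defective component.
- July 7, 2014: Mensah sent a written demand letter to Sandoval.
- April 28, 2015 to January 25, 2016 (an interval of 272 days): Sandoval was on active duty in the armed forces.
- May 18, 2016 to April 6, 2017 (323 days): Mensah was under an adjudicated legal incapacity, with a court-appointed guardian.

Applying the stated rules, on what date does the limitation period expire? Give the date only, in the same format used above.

Taking the later of the act (May 21, 2010) and discovery (September 9, 2013), the claim accrued on September 9, 2013.
Adding the 2 years base period to September 9, 2013 gives a deadline of September 9, 2015, before any tolling.
The defendant's active military service from April 28, 2015 to January 25, 2016 tolled the period for 272 days, extending the deadline to June 7, 2016.
Because the plaintiff's legal incapacity ran from May 18, 2016 to April 6, 2017, the deadline is extended by 323 days to April 26, 2017.
Nothing else in the chronology tolls or restarts the period.

April 26, 2017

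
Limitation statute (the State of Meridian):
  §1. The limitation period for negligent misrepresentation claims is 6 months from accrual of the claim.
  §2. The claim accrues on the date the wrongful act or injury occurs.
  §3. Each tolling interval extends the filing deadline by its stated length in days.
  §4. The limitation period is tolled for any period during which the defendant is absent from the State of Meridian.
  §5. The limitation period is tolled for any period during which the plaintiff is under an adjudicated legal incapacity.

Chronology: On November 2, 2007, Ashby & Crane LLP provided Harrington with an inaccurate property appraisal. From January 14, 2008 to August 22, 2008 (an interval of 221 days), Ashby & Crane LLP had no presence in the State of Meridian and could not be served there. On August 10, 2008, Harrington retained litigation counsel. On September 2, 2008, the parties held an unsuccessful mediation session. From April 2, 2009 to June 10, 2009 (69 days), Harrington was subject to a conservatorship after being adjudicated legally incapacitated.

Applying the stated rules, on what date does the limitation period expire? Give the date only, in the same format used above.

The claim accrued on November 2, 2007, when the wrongful act occurred.
Adding the 6 months base period to November 2, 2007 gives a deadline of May 2, 2008, before any tolling.
The period was tolled for 221 days by the defendant's absence from the jurisdiction (January 14, 2008 to August 22, 2008), pushing the deadline to December 9, 2008.
The plaintiff's legal incapacity starting April 2, 2009 came too late — the period had run on December 9, 2008 — and so does not extend the deadline.
Nothing else in the chronology tolls or restarts the period.

December 9, 2008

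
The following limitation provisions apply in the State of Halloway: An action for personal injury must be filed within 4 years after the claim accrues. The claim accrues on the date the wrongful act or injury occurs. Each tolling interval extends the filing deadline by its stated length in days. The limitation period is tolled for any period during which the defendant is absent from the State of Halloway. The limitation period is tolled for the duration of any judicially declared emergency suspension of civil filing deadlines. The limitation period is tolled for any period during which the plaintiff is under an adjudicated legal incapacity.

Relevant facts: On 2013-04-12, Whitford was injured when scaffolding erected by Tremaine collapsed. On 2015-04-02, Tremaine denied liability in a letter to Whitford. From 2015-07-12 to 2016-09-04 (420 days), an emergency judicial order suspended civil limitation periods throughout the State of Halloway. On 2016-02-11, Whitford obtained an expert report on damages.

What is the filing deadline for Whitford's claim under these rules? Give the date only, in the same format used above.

The limitation period began to run on 2013-04-12.
Adding the 4 years base period to 2013-04-12 gives a deadline of 2017-04-12, before any tolling.
The period was tolled for 420 days by the emergency suspension of filing deadlines (2015-07-12 to 2016-09-04), pushing the deadline to 2018-06-06.
None of the other events listed affects the running of the period under the stated rules.

2018-06-06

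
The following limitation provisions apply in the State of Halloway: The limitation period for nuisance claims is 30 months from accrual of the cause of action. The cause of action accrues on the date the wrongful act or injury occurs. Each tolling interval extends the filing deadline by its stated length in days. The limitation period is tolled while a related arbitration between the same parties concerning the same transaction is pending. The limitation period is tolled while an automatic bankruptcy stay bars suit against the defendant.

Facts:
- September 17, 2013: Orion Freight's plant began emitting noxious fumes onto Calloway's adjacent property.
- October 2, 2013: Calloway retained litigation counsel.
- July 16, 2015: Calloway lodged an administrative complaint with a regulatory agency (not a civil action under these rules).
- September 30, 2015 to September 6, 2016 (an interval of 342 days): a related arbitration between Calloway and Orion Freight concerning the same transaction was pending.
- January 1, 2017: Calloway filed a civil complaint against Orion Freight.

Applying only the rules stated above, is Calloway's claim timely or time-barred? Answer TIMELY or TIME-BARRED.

The claim accrued on September 17, 2013, when the wrongful act occurred.
Adding the 30 months base period to September 17, 2013 gives a deadline of March 17, 2016, before any tolling.
The pending related arbitration from September 30, 2015 to September 6, 2016 tolled the period for 342 days, extending the deadline to February 22, 2017.
Nothing else in the chronology tolls or restarts the period.
Filing on January 1, 2017 beat the February 22, 2017 deadline — the action is timely.

TIMELY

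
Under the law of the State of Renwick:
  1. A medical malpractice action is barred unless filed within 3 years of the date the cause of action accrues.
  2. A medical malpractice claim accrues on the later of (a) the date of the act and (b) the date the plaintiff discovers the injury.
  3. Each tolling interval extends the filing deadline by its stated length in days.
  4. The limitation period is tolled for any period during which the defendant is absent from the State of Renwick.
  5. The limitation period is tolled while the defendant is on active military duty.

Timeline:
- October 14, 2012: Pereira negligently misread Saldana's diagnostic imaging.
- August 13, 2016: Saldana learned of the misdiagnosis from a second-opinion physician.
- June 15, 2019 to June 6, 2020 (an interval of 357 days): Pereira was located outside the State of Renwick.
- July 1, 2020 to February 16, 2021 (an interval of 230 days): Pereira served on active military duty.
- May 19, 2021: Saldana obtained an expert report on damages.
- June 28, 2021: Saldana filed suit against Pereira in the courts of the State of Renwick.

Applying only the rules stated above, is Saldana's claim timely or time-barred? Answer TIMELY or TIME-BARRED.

TIME-BARRED

Because discovery on August 13, 2016 post-dates the October 14, 2012 act, accrual under the later-of rule falls on August 13, 2016.
Adding the 3 years base period to August 13, 2016 gives a deadline of August 13, 2019, before any tolling.
The period was tolled for 357 days by the defendant's absence from the jurisdiction (June 15, 2019 to June 6, 2020), pushing the deadline to August 4, 2020.
Because the defendant's active military service ran from July 1, 2020 to February 16, 2021, the deadline is extended by 230 days to March 22, 2021.
The other events in the timeline have no effect on the limitation period under the stated rules.
The June 28, 2021 filing falls after the March 22, 2021 deadline; the claim is time-barred.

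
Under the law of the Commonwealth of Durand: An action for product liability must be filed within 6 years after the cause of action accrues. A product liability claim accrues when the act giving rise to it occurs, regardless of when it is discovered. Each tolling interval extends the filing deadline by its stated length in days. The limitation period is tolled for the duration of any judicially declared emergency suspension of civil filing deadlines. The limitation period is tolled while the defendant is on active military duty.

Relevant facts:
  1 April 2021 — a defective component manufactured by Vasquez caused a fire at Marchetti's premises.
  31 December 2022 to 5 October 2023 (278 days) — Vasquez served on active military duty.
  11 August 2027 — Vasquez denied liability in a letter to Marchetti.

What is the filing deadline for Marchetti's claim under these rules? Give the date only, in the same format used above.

4 January 2028

The cause of action accrued on 1 April 2021, the date of the act.
The untolled deadline — 6 years after 1 April 2021 — is 1 April 2027.
The period was tolled for 278 days by the defendant's active military service (31 December 2022 to 5 October 2023), pushing the deadline to 4 January 2028.
Nothing else in the chronology tolls or restarts the period.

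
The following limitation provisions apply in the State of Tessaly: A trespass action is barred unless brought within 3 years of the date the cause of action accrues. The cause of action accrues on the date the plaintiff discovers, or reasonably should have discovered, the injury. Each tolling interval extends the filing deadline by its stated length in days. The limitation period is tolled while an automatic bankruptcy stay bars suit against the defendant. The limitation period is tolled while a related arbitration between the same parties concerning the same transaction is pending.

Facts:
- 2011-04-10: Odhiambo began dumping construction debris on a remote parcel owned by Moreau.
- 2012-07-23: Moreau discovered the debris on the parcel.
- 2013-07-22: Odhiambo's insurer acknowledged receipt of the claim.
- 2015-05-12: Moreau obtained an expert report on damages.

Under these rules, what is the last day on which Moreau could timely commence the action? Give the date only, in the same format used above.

The claim did not accrue until Moreau discovered the injury on 2012-07-23; the 2011-04-10 act date does not start the clock under the stated rule.
3 years from 2012-07-23 is 2015-07-23.
The other events in the timeline have no effect on the limitation period under the stated rules.

2015-07-23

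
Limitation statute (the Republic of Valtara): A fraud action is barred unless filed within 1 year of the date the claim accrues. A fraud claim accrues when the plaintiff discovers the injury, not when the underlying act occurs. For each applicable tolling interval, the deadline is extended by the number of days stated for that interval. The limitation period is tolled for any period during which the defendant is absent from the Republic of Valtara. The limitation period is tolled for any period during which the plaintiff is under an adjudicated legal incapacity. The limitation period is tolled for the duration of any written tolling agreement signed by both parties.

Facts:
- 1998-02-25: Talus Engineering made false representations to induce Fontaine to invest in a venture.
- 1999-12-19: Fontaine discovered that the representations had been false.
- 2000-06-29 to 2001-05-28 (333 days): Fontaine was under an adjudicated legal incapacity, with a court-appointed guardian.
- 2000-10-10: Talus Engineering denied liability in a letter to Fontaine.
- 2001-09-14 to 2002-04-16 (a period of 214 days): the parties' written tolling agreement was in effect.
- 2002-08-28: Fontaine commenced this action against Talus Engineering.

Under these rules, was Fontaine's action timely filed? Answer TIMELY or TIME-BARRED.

Accrual is tied to discovery, so the period began on 1999-12-19 rather than on 1998-02-25 when the act occurred.
The untolled deadline — 1 year after 1999-12-19 — is 2000-12-19.
Because the plaintiff's legal incapacity ran from 2000-06-29 to 2001-05-28, the deadline is extended by 333 days to 2001-11-17.
Because the written tolling agreement ran from 2001-09-14 to 2002-04-16, the deadline is extended by 214 days to 2002-06-19.
The other events in the timeline have no effect on the limitation period under the stated rules.
Filing on 2002-08-28 missed the 2002-06-19 deadline — the action is time-barred.

TIME-BARRED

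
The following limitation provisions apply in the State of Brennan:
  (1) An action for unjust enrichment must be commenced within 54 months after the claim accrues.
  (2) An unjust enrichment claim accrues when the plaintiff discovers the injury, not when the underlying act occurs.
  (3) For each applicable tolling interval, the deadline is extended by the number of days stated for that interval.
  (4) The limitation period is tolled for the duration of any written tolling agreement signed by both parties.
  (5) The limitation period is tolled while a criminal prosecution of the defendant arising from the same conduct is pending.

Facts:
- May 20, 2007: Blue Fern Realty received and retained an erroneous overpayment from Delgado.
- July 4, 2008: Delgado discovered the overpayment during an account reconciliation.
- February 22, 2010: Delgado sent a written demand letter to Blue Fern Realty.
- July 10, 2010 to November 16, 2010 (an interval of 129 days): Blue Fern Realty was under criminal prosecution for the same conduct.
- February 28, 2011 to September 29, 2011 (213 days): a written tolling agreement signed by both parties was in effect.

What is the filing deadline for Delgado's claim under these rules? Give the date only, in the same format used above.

The claim did not accrue until Delgado discovered the injury on July 4, 2008; the May 20, 2007 act date does not start the clock under the stated rule.
Adding the 54 months base period to July 4, 2008 gives a deadline of January 4, 2013, before any tolling.
The pending criminal prosecution from July 10, 2010 to November 16, 2010 tolled the period for 129 days, extending the deadline to May 13, 2013.
The period was tolled for 213 days by the written tolling agreement (February 28, 2011 to September 29, 2011), pushing the deadline to December 12, 2013.
The other events in the timeline have no effect on the limitation period under the stated rules.

December 12, 2013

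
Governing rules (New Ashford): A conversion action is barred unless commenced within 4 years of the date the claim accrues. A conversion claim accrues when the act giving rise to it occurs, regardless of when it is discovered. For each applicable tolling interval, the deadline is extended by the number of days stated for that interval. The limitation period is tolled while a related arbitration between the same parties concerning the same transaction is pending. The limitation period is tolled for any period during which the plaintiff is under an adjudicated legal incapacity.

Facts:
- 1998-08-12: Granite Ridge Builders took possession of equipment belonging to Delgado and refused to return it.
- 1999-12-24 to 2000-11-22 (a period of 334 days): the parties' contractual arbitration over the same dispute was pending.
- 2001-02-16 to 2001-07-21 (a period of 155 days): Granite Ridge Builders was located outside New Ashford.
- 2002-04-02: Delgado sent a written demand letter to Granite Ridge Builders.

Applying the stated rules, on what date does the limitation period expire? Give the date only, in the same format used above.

The claim accrued on 1998-08-12, when the wrongful act occurred.
Adding the 4 years base period to 1998-08-12 gives a deadline of 2002-08-12, before any tolling.
The pending related arbitration from 1999-12-24 to 2000-11-22 tolled the period for 334 days, extending the deadline to 2003-07-12.
Although the defendant's absence ran from 2001-02-16 to 2001-07-21, the stated rules do not make that a tolling event, so it is disregarded.
None of the other events listed affects the running of the period under the stated rules.

2003-07-12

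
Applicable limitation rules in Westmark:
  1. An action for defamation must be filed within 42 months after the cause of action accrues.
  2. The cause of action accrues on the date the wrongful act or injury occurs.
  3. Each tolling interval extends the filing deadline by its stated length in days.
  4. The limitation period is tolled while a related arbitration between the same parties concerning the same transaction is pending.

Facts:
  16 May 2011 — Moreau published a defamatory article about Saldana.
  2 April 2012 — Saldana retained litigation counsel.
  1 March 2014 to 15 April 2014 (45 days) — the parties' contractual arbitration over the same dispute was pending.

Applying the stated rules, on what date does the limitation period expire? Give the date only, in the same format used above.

The claim accrued on 16 May 2011, when the wrongful act occurred.
Adding the 42 months base period to 16 May 2011 gives a deadline of 16 November 2014, before any tolling.
Because the pending related arbitration ran from 1 March 2014 to 15 April 2014, the deadline is extended by 45 days to 31 December 2014.
None of the other events listed affects the running of the period under the stated rules.

31 December 2014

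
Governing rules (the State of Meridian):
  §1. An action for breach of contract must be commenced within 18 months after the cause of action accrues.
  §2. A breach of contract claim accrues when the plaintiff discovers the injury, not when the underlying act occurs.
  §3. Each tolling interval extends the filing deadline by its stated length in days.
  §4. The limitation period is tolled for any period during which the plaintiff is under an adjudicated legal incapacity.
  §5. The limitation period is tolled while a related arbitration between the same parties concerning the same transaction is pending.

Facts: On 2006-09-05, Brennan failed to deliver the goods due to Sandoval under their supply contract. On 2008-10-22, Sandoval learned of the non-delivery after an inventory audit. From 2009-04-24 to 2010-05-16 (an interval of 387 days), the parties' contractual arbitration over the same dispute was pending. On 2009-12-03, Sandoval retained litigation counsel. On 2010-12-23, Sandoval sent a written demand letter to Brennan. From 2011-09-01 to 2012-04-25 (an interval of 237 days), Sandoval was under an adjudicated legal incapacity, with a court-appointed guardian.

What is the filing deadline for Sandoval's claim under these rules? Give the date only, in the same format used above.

2011-05-14

The claim did not accrue until Sandoval discovered the injury on 2008-10-22; the 2006-09-05 act date does not start the clock under the stated rule.
18 months from 2008-10-22 is 2010-04-22.
The period was tolled for 387 days by the pending related arbitration (2009-04-24 to 2010-05-16), pushing the deadline to 2011-05-14.
By the time the plaintiff's legal incapacity began on 2011-09-01, the limitation period had already expired on 2011-05-14; that interval cannot revive it.
Nothing else in the chronology tolls or restarts the period.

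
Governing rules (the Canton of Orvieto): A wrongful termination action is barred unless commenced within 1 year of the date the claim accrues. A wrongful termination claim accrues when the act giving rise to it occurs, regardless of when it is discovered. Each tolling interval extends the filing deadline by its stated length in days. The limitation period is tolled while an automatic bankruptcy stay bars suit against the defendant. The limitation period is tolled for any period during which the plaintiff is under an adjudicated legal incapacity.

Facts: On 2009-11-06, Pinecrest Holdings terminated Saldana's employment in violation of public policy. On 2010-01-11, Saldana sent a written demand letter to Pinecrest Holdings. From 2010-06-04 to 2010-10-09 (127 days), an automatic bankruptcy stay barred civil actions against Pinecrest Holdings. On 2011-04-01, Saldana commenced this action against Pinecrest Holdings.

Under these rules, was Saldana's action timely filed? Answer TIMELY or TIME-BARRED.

The claim accrued on 2009-11-06, the date of the act.
The untolled deadline — 1 year after 2009-11-06 — is 2010-11-06.
The period was tolled for 127 days by the automatic bankruptcy stay (2010-06-04 to 2010-10-09), pushing the deadline to 2011-03-13.
Nothing else in the chronology tolls or restarts the period.
Saldana filed on 2011-04-01, after the 2011-03-13 deadline, so the action is time-barred.

TIME-BARRED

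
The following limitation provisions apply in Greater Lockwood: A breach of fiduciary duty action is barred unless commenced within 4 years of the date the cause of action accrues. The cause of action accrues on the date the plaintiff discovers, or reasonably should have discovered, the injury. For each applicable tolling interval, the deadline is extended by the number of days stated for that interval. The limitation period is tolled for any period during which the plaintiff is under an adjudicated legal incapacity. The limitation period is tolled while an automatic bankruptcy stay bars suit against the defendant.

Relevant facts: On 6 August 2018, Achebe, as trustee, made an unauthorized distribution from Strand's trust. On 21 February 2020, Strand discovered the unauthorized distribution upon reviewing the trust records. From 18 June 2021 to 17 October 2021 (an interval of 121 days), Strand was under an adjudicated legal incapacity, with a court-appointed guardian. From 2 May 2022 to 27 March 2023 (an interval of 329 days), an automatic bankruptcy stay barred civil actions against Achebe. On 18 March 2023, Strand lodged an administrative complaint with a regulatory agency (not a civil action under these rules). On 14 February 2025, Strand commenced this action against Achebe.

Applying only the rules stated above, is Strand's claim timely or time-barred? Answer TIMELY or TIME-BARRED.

TIMELY

Under the discovery rule, the claim accrued on 21 February 2020, when Strand discovered the injury — not on the 6 August 2018 date of the underlying act.
Adding the 4 years base period to 21 February 2020 gives a deadline of 21 February 2024, before any tolling.
Because the plaintiff's legal incapacity ran from 18 June 2021 to 17 October 2021, the deadline is extended by 121 days to 21 June 2024.
The period was tolled for 329 days by the automatic bankruptcy stay (2 May 2022 to 27 March 2023), pushing the deadline to 16 May 2025.
The other events in the timeline have no effect on the limitation period under the stated rules.
The 14 February 2025 filing precedes the 16 May 2025 deadline; the claim is timely.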